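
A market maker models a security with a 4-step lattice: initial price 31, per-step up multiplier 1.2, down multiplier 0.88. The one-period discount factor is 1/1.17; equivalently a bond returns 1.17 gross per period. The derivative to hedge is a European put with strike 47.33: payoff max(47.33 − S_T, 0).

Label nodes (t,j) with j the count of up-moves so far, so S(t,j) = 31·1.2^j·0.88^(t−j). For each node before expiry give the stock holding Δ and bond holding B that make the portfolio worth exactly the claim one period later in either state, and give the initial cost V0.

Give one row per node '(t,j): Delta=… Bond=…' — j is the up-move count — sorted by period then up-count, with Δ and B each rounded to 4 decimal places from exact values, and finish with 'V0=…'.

(0,0): Delta=-0.2059 Bond=6.7418
(1,0): Delta=-1.0000 Bond=29.5515
(1,1): Delta=-0.1456 Bond=5.6468
(2,0): Delta=-1.0000 Bond=34.5752
(2,1): Delta=-1.0000 Bond=34.5752
(2,2): Delta=-0.0808 Bond=3.7135
(3,0): Delta=-1.0000 Bond=40.4530
(3,1): Delta=-1.0000 Bond=40.4530
(3,2): Delta=-1.0000 Bond=40.4530
(3,3): Delta=-0.0111 Bond=0.6095
V0=0.3595

Since d<R<u, set p* = (R−d)/(u−d) = 0.9062; price each node as the discounted p*-expectation of its children.
Terminal payoffs: V(4,0)=28.7394, V(4,1)=21.9792, V(4,2)=12.7608, V(4,3)=0.1902, V(4,4)=0.0000
  t=3,j=0: stock 21.1256 → up 25.3508 (V=21.9792), down 18.5906 (V=28.7394). Price 19.3274; hedge Δ=-1.0000, bond B=40.4530.
  t=3,j=1: stock 28.8077 → up 34.5692 (V=12.7608), down 25.3508 (V=21.9792). Price 11.6453; hedge Δ=-1.0000, bond B=40.4530.
  t=3,j=2: stock 39.2832 → up 47.1398 (V=0.1902), down 34.5692 (V=12.7608). Price 1.1698; hedge Δ=-1.0000, bond B=40.4530.
  t=3,j=3: stock 53.5680 → up 64.2816 (V=0.0000), down 47.1398 (V=0.1902). Price 0.0152; hedge Δ=-0.0111, bond B=0.6095.
  t=2,j=0: stock 24.0064 → up 28.8077 (V=11.6453), down 21.1256 (V=19.3274). Price 10.5688; hedge Δ=-1.0000, bond B=34.5752.
  t=2,j=1: stock 32.7360 → up 39.2832 (V=1.1698), down 28.8077 (V=11.6453). Price 1.8392; hedge Δ=-1.0000, bond B=34.5752.
  t=2,j=2: stock 44.6400 → up 53.5680 (V=0.0152), down 39.2832 (V=1.1698). Price 0.1055; hedge Δ=-0.0808, bond B=3.7135.
  t=1,j=0: stock 27.2800 → up 32.7360 (V=1.8392), down 24.0064 (V=10.5688). Price 2.2715; hedge Δ=-1.0000, bond B=29.5515.
  t=1,j=1: stock 37.2000 → up 44.6400 (V=0.1055), down 32.7360 (V=1.8392). Price 0.2291; hedge Δ=-0.1456, bond B=5.6468.
  t=0,j=0: stock 31.0000 → up 37.2000 (V=0.2291), down 27.2800 (V=2.2715). Price 0.3595; hedge Δ=-0.2059, bond B=6.7418.
The time-0 hedge costs 0.3595, which is the no-arbitrage price.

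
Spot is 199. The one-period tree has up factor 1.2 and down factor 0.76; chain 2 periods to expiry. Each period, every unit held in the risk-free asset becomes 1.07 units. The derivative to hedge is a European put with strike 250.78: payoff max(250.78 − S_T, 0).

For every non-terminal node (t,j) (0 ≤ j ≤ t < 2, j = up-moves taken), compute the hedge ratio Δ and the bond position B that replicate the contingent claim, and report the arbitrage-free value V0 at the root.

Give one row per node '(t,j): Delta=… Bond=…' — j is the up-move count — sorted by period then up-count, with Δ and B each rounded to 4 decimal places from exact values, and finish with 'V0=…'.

(0,0): Delta=-0.7309 Bond=181.0095
(1,0): Delta=-1.0000 Bond=234.3738
(1,1): Delta=-0.6595 Bond=176.6151
V0=35.5538

No-arbitrage ⇒ martingale measure with p* = (R−d)/(u−d) = 0.7045.
Terminal values V(2,·): V(2,0)=135.8376, V(2,1)=69.2920, V(2,2)=0.0000
Node (1,0) S=151.2400: V=(p*·69.2920+(1−p*)·135.8376)/1.07=83.1338; Δ=(69.2920−135.8376)/(181.4880−114.9424)=-1.0000; B=V−Δ·S=234.3738
Node (1,1) S=238.8000: V=(p*·0.0000+(1−p*)·69.2920)/1.07=19.1333; Δ=(0.0000−69.2920)/(286.5600−181.4880)=-0.6595; B=V−Δ·S=176.6151
Node (0,0) S=199.0000: V=(p*·19.1333+(1−p*)·83.1338)/1.07=35.5538; Δ=(19.1333−83.1338)/(238.8000−151.2400)=-0.7309; B=V−Δ·S=181.0095
The time-0 hedge costs 35.5538, which is the no-arbitrage price.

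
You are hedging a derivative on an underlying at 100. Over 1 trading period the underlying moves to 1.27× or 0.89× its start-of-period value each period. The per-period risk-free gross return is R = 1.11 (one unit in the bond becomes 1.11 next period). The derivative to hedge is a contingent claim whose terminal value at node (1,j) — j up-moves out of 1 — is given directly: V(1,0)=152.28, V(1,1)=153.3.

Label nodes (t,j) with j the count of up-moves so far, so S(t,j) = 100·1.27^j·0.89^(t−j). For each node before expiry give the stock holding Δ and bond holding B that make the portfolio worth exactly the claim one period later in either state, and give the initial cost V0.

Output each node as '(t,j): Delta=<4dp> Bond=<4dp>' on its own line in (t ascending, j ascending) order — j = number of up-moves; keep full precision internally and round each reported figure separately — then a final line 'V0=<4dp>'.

No-arbitrage ⇒ martingale measure with p* = (R−d)/(u−d) = 0.5789.
At expiry t=1: V(1,0)=152.2800, V(1,1)=153.3000
Node (0,0) S=100.0000: V=(p*·153.3000+(1−p*)·152.2800)/1.11=137.7212; Δ=(153.3000−152.2800)/(127.0000−89.0000)=0.0268; B=V−Δ·S=135.0370
Root portfolio cost Δ·100+B reproduces V0=137.7212.

(0,0): Delta=0.0268 Bond=135.0370
V0=137.7212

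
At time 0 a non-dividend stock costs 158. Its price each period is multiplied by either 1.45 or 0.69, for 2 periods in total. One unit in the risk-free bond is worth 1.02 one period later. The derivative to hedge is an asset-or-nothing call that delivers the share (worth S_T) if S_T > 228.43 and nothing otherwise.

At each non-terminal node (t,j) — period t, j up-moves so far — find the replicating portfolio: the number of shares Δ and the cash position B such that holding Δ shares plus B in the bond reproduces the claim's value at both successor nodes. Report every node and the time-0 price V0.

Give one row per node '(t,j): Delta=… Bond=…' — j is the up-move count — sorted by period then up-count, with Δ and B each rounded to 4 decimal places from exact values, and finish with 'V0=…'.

The replicating-portfolio and risk-neutral prices coincide; use p* = (1.02−0.69)/(1.45−0.69) = 0.4342 for the latter.
Terminal values V(2,·): V(2,0)=0.0000, V(2,1)=0.0000, V(2,2)=332.1950
(1,0): S=109.0200. Δ = (V_up−V_dn)/(S_up−S_dn) = (0.0000−0.0000)/(158.0790−75.2238) = 0.0000. V = [p*·0.0000 + (1−p*)·0.0000]/1.02 = 0.0000. B = V − Δ·S = 0.0000.
(1,1): S=229.1000. Δ = (V_up−V_dn)/(S_up−S_dn) = (332.1950−0.0000)/(332.1950−158.0790) = 1.9079. V = [p*·332.1950 + (1−p*)·0.0000]/1.02 = 141.4143. B = V − Δ·S = -295.6844.
(0,0): S=158.0000. Δ = (V_up−V_dn)/(S_up−S_dn) = (141.4143−0.0000)/(229.1000−109.0200) = 1.1777. V = [p*·141.4143 + (1−p*)·0.0000]/1.02 = 60.1996. B = V − Δ·S = -125.8718.
The time-0 hedge costs 60.1996, which is the no-arbitrage price.

(0,0): Delta=1.1777 Bond=-125.8718
(1,0): Delta=0.0000 Bond=0.0000
(1,1): Delta=1.9079 Bond=-295.6844
V0=60.1996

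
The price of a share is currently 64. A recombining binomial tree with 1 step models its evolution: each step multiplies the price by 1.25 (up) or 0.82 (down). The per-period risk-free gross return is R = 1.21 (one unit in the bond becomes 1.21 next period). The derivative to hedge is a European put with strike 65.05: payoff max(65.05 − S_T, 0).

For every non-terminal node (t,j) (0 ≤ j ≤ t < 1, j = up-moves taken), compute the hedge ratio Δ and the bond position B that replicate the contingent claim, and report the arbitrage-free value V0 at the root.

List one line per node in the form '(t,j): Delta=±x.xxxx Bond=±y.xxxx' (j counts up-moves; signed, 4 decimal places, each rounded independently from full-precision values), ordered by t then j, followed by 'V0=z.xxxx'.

Under the risk-neutral measure, an up-move has probability p* = (R−d)/(u−d) = 0.9070 and values discount at R = 1.21.
At expiry t=1: V(1,0)=12.5700, V(1,1)=0.0000
(0,0): S=64.0000. Δ = (V_up−V_dn)/(S_up−S_dn) = (0.0000−12.5700)/(80.0000−52.4800) = -0.4568. V = [p*·0.0000 + (1−p*)·12.5700]/1.21 = 0.9664. B = V − Δ·S = 30.1989.
Each (Δ,B) replicates both successor values, so the strategy is self-financing and V0 is arbitrage-free.

(0,0): Delta=-0.4568 Bond=30.1989
V0=0.9664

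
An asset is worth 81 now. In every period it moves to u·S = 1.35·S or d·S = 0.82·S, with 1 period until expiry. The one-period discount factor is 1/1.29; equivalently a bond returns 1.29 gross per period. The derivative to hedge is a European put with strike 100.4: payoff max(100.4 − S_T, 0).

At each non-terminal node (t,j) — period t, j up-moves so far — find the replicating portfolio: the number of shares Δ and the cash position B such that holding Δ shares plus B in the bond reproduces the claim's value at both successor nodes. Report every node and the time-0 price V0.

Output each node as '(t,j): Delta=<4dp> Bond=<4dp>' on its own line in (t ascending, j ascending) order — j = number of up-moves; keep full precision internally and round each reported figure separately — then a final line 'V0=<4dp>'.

The replicating-portfolio and risk-neutral prices coincide; use p* = (1.29−0.82)/(1.35−0.82) = 0.8868 for the latter.
Terminal payoffs: V(1,0)=33.9800, V(1,1)=0.0000
Node (0,0) S=81.0000: V=(p*·0.0000+(1−p*)·33.9800)/1.29=2.9820; Δ=(0.0000−33.9800)/(109.3500−66.4200)=-0.7915; B=V−Δ·S=67.0952
Root portfolio cost Δ·81+B reproduces V0=2.9820.

(0,0): Delta=-0.7915 Bond=67.0952
V0=2.9820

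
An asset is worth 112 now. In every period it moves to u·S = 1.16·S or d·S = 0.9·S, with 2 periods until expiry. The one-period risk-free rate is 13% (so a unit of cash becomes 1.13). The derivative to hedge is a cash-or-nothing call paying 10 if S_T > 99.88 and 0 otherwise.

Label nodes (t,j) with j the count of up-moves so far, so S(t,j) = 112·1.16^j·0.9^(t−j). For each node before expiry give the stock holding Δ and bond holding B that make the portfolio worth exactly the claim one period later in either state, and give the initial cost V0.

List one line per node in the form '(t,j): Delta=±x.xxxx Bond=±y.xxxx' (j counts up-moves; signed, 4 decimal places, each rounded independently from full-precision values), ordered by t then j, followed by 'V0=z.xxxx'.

Under the risk-neutral measure, an up-move has probability p* = (R−d)/(u−d) = 0.8846 and values discount at R = 1.13.
Terminal payoffs: V(2,0)=0.0000, V(2,1)=10.0000, V(2,2)=10.0000
Node (1,0) S=100.8000: V=(p*·10.0000+(1−p*)·0.0000)/1.13=7.8285; Δ=(10.0000−0.0000)/(116.9280−90.7200)=0.3816; B=V−Δ·S=-30.6331
Node (1,1) S=129.9200: V=(p*·10.0000+(1−p*)·10.0000)/1.13=8.8496; Δ=(10.0000−10.0000)/(150.7072−116.9280)=0.0000; B=V−Δ·S=8.8496
Node (0,0) S=112.0000: V=(p*·8.8496+(1−p*)·7.8285)/1.13=7.7272; Δ=(8.8496−7.8285)/(129.9200−100.8000)=0.0351; B=V−Δ·S=3.7999
Check: Δ(0,0)·S0 + B(0,0) = 7.7272 = V0.

(0,0): Delta=0.0351 Bond=3.7999
(1,0): Delta=0.3816 Bond=-30.6331
(1,1): Delta=0.0000 Bond=8.8496
V0=7.7272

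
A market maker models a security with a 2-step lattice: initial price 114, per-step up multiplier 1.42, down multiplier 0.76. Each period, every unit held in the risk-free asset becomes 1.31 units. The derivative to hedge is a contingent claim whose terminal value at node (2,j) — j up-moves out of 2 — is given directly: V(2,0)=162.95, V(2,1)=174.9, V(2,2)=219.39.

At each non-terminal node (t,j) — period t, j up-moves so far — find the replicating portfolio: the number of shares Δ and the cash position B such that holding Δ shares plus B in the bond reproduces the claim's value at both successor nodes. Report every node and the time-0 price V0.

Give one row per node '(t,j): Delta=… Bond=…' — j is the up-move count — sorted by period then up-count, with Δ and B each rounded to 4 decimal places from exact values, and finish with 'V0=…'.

Under the risk-neutral measure, an up-move has probability p* = (R−d)/(u−d) = 0.8333 and values discount at R = 1.31.
At expiry t=2: V(2,0)=162.9500, V(2,1)=174.9000, V(2,2)=219.3900
Node (1,0) S=86.6400: V=(p*·174.9000+(1−p*)·162.9500)/1.31=131.9911; Δ=(174.9000−162.9500)/(123.0288−65.8464)=0.2090; B=V−Δ·S=113.8850
Node (1,1) S=161.8800: V=(p*·219.3900+(1−p*)·174.9000)/1.31=161.8130; Δ=(219.3900−174.9000)/(229.8696−123.0288)=0.4164; B=V−Δ·S=94.4039
Node (0,0) S=114.0000: V=(p*·161.8130+(1−p*)·131.9911)/1.31=119.7272; Δ=(161.8130−131.9911)/(161.8800−86.6400)=0.3964; B=V−Δ·S=74.5426
Root portfolio cost Δ·114+B reproduces V0=119.7272.

(0,0): Delta=0.3964 Bond=74.5426
(1,0): Delta=0.2090 Bond=113.8850
(1,1): Delta=0.4164 Bond=94.4039
V0=119.7272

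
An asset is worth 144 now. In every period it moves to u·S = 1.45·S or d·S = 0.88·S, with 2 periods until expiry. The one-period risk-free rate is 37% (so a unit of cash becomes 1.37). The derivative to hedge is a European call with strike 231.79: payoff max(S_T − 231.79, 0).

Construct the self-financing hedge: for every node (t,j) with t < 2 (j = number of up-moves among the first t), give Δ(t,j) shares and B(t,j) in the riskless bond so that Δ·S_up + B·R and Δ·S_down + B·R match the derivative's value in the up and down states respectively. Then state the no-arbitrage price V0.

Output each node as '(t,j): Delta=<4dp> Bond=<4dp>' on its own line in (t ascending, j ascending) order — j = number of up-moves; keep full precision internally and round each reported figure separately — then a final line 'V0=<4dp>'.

The replicating-portfolio and risk-neutral prices coincide; use p* = (1.37−0.88)/(1.45−0.88) = 0.8596 for the latter.
Terminal values V(2,·): V(2,0)=0.0000, V(2,1)=0.0000, V(2,2)=70.9700
  t=1,j=0: stock 126.7200 → up 183.7440 (V=0.0000), down 111.5136 (V=0.0000). Price 0.0000; hedge Δ=0.0000, bond B=0.0000.
  t=1,j=1: stock 208.8000 → up 302.7600 (V=70.9700), down 183.7440 (V=0.0000). Price 44.5323; hedge Δ=0.5963, bond B=-79.9764.
  t=0,j=0: stock 144.0000 → up 208.8000 (V=44.5323), down 126.7200 (V=0.0000). Price 27.9432; hedge Δ=0.5425, bond B=-50.1837.
Each (Δ,B) replicates both successor values, so the strategy is self-financing and V0 is arbitrage-free.

(0,0): Delta=0.5425 Bond=-50.1837
(1,0): Delta=0.0000 Bond=0.0000
(1,1): Delta=0.5963 Bond=-79.9764
V0=27.9432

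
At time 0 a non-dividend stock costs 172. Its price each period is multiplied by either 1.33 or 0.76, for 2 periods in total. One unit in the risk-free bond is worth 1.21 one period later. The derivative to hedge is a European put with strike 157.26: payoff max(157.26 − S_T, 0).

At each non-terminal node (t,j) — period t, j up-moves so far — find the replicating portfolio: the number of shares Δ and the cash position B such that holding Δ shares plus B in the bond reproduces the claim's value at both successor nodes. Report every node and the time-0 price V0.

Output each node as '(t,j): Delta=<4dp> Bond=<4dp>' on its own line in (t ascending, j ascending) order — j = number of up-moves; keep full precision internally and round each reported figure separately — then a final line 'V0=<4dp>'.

Since d<R<u, set p* = (R−d)/(u−d) = 0.7895; price each node as the discounted p*-expectation of its children.
Terminal payoffs: V(2,0)=57.9128, V(2,1)=0.0000, V(2,2)=0.0000
Node (1,0) S=130.7200: V=(p*·0.0000+(1−p*)·57.9128)/1.21=10.0762; Δ=(0.0000−57.9128)/(173.8576−99.3472)=-0.7772; B=V−Δ·S=111.6776
Node (1,1) S=228.7600: V=(p*·0.0000+(1−p*)·0.0000)/1.21=0.0000; Δ=(0.0000−0.0000)/(304.2508−173.8576)=0.0000; B=V−Δ·S=0.0000
Node (0,0) S=172.0000: V=(p*·0.0000+(1−p*)·10.0762)/1.21=1.7531; Δ=(0.0000−10.0762)/(228.7600−130.7200)=-0.1028; B=V−Δ·S=19.4306
Each (Δ,B) replicates both successor values, so the strategy is self-financing and V0 is arbitrage-free.

(0,0): Delta=-0.1028 Bond=19.4306
(1,0): Delta=-0.7772 Bond=111.6776
(1,1): Delta=0.0000 Bond=0.0000
V0=1.7531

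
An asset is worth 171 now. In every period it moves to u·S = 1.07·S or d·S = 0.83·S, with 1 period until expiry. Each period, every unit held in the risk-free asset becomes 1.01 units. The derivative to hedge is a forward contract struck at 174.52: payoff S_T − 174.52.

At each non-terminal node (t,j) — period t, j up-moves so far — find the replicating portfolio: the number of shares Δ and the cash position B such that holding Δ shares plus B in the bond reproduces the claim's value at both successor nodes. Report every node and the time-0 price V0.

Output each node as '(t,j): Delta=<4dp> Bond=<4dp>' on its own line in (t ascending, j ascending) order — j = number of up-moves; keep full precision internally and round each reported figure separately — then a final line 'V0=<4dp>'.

(0,0): Delta=1.0000 Bond=-172.7921
V0=-1.7921

The replicating-portfolio and risk-neutral prices coincide; use p* = (1.01−0.83)/(1.07−0.83) = 0.7500 for the latter.
Terminal values V(1,·): V(1,0)=-32.5900, V(1,1)=8.4500
  t=0,j=0: stock 171.0000 → up 182.9700 (V=8.4500), down 141.9300 (V=-32.5900). Price -1.7921; hedge Δ=1.0000, bond B=-172.7921.
Each (Δ,B) replicates both successor values, so the strategy is self-financing and V0 is arbitrage-free.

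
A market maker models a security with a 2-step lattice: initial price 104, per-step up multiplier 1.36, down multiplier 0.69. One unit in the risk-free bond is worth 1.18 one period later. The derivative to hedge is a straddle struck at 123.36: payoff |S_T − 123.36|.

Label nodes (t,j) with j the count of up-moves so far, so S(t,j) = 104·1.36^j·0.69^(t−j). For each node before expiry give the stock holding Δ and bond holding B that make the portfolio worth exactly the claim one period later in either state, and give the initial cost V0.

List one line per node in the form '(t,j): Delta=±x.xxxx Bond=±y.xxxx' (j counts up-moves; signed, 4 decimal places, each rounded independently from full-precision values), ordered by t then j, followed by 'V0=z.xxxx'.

(0,0): Delta=0.2274 Bond=13.9503
(1,0): Delta=-1.0000 Bond=104.5424
(1,1): Delta=0.4562 Bond=-15.8950
V0=37.6040

The replicating-portfolio and risk-neutral prices coincide; use p* = (1.18−0.69)/(1.36−0.69) = 0.7313 for the latter.
Payoff layer (t=2): V(2,0)=73.8456, V(2,1)=25.7664, V(2,2)=68.9984
(1,0): S=71.7600. Δ = (V_up−V_dn)/(S_up−S_dn) = (25.7664−73.8456)/(97.5936−49.5144) = -1.0000. V = [p*·25.7664 + (1−p*)·73.8456]/1.18 = 32.7824. B = V − Δ·S = 104.5424.
(1,1): S=141.4400. Δ = (V_up−V_dn)/(S_up−S_dn) = (68.9984−25.7664)/(192.3584−97.5936) = 0.4562. V = [p*·68.9984 + (1−p*)·25.7664]/1.18 = 48.6304. B = V − Δ·S = -15.8950.
(0,0): S=104.0000. Δ = (V_up−V_dn)/(S_up−S_dn) = (48.6304−32.7824)/(141.4400−71.7600) = 0.2274. V = [p*·48.6304 + (1−p*)·32.7824]/1.18 = 37.6040. B = V − Δ·S = 13.9503.
Self-financing check: at every node Δ·S+B equals the discounted successor values.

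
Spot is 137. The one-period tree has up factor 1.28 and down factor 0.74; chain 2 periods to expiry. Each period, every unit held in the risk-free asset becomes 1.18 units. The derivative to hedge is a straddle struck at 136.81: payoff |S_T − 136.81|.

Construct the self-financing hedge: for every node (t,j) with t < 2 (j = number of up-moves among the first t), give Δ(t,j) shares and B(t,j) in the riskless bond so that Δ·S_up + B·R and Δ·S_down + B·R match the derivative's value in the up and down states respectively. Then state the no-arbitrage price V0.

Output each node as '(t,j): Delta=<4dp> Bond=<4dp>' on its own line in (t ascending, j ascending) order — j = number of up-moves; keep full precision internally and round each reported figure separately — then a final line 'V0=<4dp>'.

Risk-neutral probability p* = (R−d)/(u−d) = (1.18−0.74)/(1.28−0.74) = 0.8148.
Terminal values V(2,·): V(2,0)=61.7888, V(2,1)=7.0436, V(2,2)=87.6508
Node (1,0) S=101.3800: V=(p*·7.0436+(1−p*)·61.7888)/1.18=14.5607; Δ=(7.0436−61.7888)/(129.7664−75.0212)=-1.0000; B=V−Δ·S=115.9407
Node (1,1) S=175.3600: V=(p*·87.6508+(1−p*)·7.0436)/1.18=61.6301; Δ=(87.6508−7.0436)/(224.4608−129.7664)=0.8512; B=V−Δ·S=-87.6425
Node (0,0) S=137.0000: V=(p*·61.6301+(1−p*)·14.5607)/1.18=44.8420; Δ=(61.6301−14.5607)/(175.3600−101.3800)=0.6362; B=V−Δ·S=-42.3236
The time-0 hedge costs 44.8420, which is the no-arbitrage price.

(0,0): Delta=0.6362 Bond=-42.3236
(1,0): Delta=-1.0000 Bond=115.9407
(1,1): Delta=0.8512 Bond=-87.6425
V0=44.8420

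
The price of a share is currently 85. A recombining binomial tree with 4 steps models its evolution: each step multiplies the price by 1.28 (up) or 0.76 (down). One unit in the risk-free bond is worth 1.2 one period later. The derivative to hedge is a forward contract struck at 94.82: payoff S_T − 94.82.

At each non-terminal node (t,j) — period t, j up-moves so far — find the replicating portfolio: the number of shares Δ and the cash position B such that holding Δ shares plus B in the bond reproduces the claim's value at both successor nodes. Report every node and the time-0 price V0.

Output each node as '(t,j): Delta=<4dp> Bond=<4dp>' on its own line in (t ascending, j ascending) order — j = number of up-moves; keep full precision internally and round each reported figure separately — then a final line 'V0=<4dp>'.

Under the risk-neutral measure, an up-move has probability p* = (R−d)/(u−d) = 0.8462 and values discount at R = 1.2.
Terminal payoffs: V(4,0)=-66.4622, V(4,1)=-47.0594, V(4,2)=-14.3811, V(4,3)=40.6560, V(4,4)=133.3501
  t=3,j=0: stock 37.3130 → up 47.7606 (V=-47.0594), down 28.3578 (V=-66.4622). Price -41.7037; hedge Δ=1.0000, bond B=-79.0167.
  t=3,j=1: stock 62.8429 → up 80.4389 (V=-14.3811), down 47.7606 (V=-47.0594). Price -16.1738; hedge Δ=1.0000, bond B=-79.0167.
  t=3,j=2: stock 105.8406 → up 135.4760 (V=40.6560), down 80.4389 (V=-14.3811). Price 26.8240; hedge Δ=1.0000, bond B=-79.0167.
  t=3,j=3: stock 178.2579 → up 228.1701 (V=133.3501), down 135.4760 (V=40.6560). Price 99.2413; hedge Δ=1.0000, bond B=-79.0167.
  t=2,j=0: stock 49.0960 → up 62.8429 (V=-16.1738), down 37.3130 (V=-41.7037). Price -16.7512; hedge Δ=1.0000, bond B=-65.8472.
  t=2,j=1: stock 82.6880 → up 105.8406 (V=26.8240), down 62.8429 (V=-16.1738). Price 16.8408; hedge Δ=1.0000, bond B=-65.8472.
  t=2,j=2: stock 139.2640 → up 178.2579 (V=99.2413), down 105.8406 (V=26.8240). Price 73.4168; hedge Δ=1.0000, bond B=-65.8472.
  t=1,j=0: stock 64.6000 → up 82.6880 (V=16.8408), down 49.0960 (V=-16.7512). Price 9.7273; hedge Δ=1.0000, bond B=-54.8727.
  t=1,j=1: stock 108.8000 → up 139.2640 (V=73.4168), down 82.6880 (V=16.8408). Price 53.9273; hedge Δ=1.0000, bond B=-54.8727.
  t=0,j=0: stock 85.0000 → up 108.8000 (V=53.9273), down 64.6000 (V=9.7273). Price 39.2728; hedge Δ=1.0000, bond B=-45.7272.
The time-0 hedge costs 39.2728, which is the no-arbitrage price.

(0,0): Delta=1.0000 Bond=-45.7272
(1,0): Delta=1.0000 Bond=-54.8727
(1,1): Delta=1.0000 Bond=-54.8727
(2,0): Delta=1.0000 Bond=-65.8472
(2,1): Delta=1.0000 Bond=-65.8472
(2,2): Delta=1.0000 Bond=-65.8472
(3,0): Delta=1.0000 Bond=-79.0167
(3,1): Delta=1.0000 Bond=-79.0167
(3,2): Delta=1.0000 Bond=-79.0167
(3,3): Delta=1.0000 Bond=-79.0167
V0=39.2728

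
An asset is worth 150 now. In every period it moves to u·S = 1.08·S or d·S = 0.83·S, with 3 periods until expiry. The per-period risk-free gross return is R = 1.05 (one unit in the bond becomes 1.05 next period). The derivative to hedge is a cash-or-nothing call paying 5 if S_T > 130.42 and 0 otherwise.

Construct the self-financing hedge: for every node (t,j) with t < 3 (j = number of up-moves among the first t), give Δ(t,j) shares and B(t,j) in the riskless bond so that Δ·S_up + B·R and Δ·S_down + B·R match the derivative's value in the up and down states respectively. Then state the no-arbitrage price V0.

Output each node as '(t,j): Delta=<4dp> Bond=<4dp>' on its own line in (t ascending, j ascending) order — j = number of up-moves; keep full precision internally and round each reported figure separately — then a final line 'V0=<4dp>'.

The replicating-portfolio and risk-neutral prices coincide; use p* = (1.05−0.83)/(1.08−0.83) = 0.8800 for the latter.
At expiry t=3: V(3,0)=0.0000, V(3,1)=0.0000, V(3,2)=5.0000, V(3,3)=5.0000
Node (2,0) S=103.3350: V=(p*·0.0000+(1−p*)·0.0000)/1.05=0.0000; Δ=(0.0000−0.0000)/(111.6018−85.7680)=0.0000; B=V−Δ·S=0.0000
Node (2,1) S=134.4600: V=(p*·5.0000+(1−p*)·0.0000)/1.05=4.1905; Δ=(5.0000−0.0000)/(145.2168−111.6018)=0.1487; B=V−Δ·S=-15.8095
Node (2,2) S=174.9600: V=(p*·5.0000+(1−p*)·5.0000)/1.05=4.7619; Δ=(5.0000−5.0000)/(188.9568−145.2168)=0.0000; B=V−Δ·S=4.7619
Node (1,0) S=124.5000: V=(p*·4.1905+(1−p*)·0.0000)/1.05=3.5120; Δ=(4.1905−0.0000)/(134.4600−103.3350)=0.1346; B=V−Δ·S=-13.2499
Node (1,1) S=162.0000: V=(p*·4.7619+(1−p*)·4.1905)/1.05=4.4698; Δ=(4.7619−4.1905)/(174.9600−134.4600)=0.0141; B=V−Δ·S=2.1841
Node (0,0) S=150.0000: V=(p*·4.4698+(1−p*)·3.5120)/1.05=4.1475; Δ=(4.4698−3.5120)/(162.0000−124.5000)=0.0255; B=V−Δ·S=0.3162
Each (Δ,B) replicates both successor values, so the strategy is self-financing and V0 is arbitrage-free.

(0,0): Delta=0.0255 Bond=0.3162
(1,0): Delta=0.1346 Bond=-13.2499
(1,1): Delta=0.0141 Bond=2.1841
(2,0): Delta=0.0000 Bond=0.0000
(2,1): Delta=0.1487 Bond=-15.8095
(2,2): Delta=0.0000 Bond=4.7619
V0=4.1475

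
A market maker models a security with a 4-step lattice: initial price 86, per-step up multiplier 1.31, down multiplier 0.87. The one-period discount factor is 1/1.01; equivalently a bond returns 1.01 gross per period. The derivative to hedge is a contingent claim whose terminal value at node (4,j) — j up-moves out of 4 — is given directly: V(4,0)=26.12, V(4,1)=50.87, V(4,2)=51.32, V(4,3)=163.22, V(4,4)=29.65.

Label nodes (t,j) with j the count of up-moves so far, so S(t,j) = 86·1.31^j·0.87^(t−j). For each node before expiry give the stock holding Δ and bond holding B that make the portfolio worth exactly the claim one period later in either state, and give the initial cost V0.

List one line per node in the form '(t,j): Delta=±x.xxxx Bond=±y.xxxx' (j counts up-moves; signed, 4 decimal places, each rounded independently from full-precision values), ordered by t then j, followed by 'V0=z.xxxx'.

(0,0): Delta=0.6903 Bond=-6.2264
(1,0): Delta=0.6858 Bond=-5.9459
(1,1): Delta=0.6969 Bond=-7.0233
(2,0): Delta=0.5883 Bond=0.3386
(2,1): Delta=0.8245 Bond=-19.5994
(2,2): Delta=0.5153 Bond=19.7048
(3,0): Delta=0.9933 Bond=-22.5916
(3,1): Delta=0.0120 Bond=49.4854
(3,2): Delta=1.9807 Bond=-168.2543
(3,3): Delta=-1.5702 Bond=423.0934
V0=53.1433

Under the risk-neutral measure, an up-move has probability p* = (R−d)/(u−d) = 0.3182 and values discount at R = 1.01.
At expiry t=4: V(4,0)=26.1200, V(4,1)=50.8700, V(4,2)=51.3200, V(4,3)=163.2200, V(4,4)=29.6500
  t=3,j=0: stock 56.6313 → up 74.1869 (V=50.8700), down 49.2692 (V=26.1200). Price 33.6584; hedge Δ=0.9933, bond B=-22.5916.
  t=3,j=1: stock 85.2724 → up 111.7068 (V=51.3200), down 74.1869 (V=50.8700). Price 50.5081; hedge Δ=0.0120, bond B=49.4854.
  t=3,j=2: stock 128.3986 → up 168.2022 (V=163.2200), down 111.7068 (V=51.3200). Price 86.0639; hedge Δ=1.9807, bond B=-168.2543.
  t=3,j=3: stock 193.3358 → up 253.2699 (V=29.6500), down 168.2022 (V=163.2200). Price 119.5252; hedge Δ=-1.5702, bond B=423.0934.
  t=2,j=0: stock 65.0934 → up 85.2724 (V=50.5081), down 56.6313 (V=33.6584). Price 38.6333; hedge Δ=0.5883, bond B=0.3386.
  t=2,j=1: stock 98.0142 → up 128.3986 (V=86.0639), down 85.2724 (V=50.5081). Price 61.2092; hedge Δ=0.8245, bond B=-19.5994.
  t=2,j=2: stock 147.5846 → up 193.3358 (V=119.5252), down 128.3986 (V=86.0639). Price 95.7532; hedge Δ=0.5153, bond B=19.7048.
  t=1,j=0: stock 74.8200 → up 98.0142 (V=61.2092), down 65.0934 (V=38.6333). Price 45.3629; hedge Δ=0.6858, bond B=-5.9459.
  t=1,j=1: stock 112.6600 → up 147.5846 (V=95.7532), down 98.0142 (V=61.2092). Price 71.4856; hedge Δ=0.6969, bond B=-7.0233.
  t=0,j=0: stock 86.0000 → up 112.6600 (V=71.4856), down 74.8200 (V=45.3629). Price 53.1433; hedge Δ=0.6903, bond B=-6.2264.
Self-financing check: at every node Δ·S+B equals the discounted successor values.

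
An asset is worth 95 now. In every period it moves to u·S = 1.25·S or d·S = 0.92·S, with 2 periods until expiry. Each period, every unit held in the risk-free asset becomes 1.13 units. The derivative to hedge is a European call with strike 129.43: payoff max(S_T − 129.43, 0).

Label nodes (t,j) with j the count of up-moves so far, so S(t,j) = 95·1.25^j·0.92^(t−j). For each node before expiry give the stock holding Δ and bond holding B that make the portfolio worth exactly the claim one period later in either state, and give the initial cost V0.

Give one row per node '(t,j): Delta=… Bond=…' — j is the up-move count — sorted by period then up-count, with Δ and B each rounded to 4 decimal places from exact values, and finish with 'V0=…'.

(0,0): Delta=0.3414 Bond=-26.4087
(1,0): Delta=0.0000 Bond=0.0000
(1,1): Delta=0.4850 Bond=-46.8943
V0=6.0281

Since d<R<u, set p* = (R−d)/(u−d) = 0.6364; price each node as the discounted p*-expectation of its children.
Terminal payoffs: V(2,0)=0.0000, V(2,1)=0.0000, V(2,2)=19.0075
Node (1,0) S=87.4000: V=(p*·0.0000+(1−p*)·0.0000)/1.13=0.0000; Δ=(0.0000−0.0000)/(109.2500−80.4080)=0.0000; B=V−Δ·S=0.0000
Node (1,1) S=118.7500: V=(p*·19.0075+(1−p*)·0.0000)/1.13=10.7041; Δ=(19.0075−0.0000)/(148.4375−109.2500)=0.4850; B=V−Δ·S=-46.8943
Node (0,0) S=95.0000: V=(p*·10.7041+(1−p*)·0.0000)/1.13=6.0281; Δ=(10.7041−0.0000)/(118.7500−87.4000)=0.3414; B=V−Δ·S=-26.4087
Root portfolio cost Δ·95+B reproduces V0=6.0281.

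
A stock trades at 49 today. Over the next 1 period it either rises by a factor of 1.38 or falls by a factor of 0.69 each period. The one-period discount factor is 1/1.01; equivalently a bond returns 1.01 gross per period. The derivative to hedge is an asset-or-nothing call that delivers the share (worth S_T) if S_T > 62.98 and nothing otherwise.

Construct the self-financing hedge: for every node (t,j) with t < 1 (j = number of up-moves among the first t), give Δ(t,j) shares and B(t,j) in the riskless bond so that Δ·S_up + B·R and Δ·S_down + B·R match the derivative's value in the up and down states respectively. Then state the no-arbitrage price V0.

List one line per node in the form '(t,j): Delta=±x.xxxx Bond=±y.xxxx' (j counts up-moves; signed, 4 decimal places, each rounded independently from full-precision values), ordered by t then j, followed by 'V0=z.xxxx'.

(0,0): Delta=2.0000 Bond=-66.9505
V0=31.0495

Under the risk-neutral measure, an up-move has probability p* = (R−d)/(u−d) = 0.4638 and values discount at R = 1.01.
Payoff layer (t=1): V(1,0)=0.0000, V(1,1)=67.6200
(0,0): S=49.0000. Δ = (V_up−V_dn)/(S_up−S_dn) = (67.6200−0.0000)/(67.6200−33.8100) = 2.0000. V = [p*·67.6200 + (1−p*)·0.0000]/1.01 = 31.0495. B = V − Δ·S = -66.9505.
Check: Δ(0,0)·S0 + B(0,0) = 31.0495 = V0.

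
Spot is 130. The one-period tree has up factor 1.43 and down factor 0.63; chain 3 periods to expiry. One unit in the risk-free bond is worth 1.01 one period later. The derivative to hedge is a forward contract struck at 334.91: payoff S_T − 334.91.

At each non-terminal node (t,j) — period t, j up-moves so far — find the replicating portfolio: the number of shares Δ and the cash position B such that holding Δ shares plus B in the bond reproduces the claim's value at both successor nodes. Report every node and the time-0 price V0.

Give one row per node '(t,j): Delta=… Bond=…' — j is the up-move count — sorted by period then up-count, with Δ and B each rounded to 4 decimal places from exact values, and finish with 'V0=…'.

(0,0): Delta=1.0000 Bond=-325.0603
(1,0): Delta=1.0000 Bond=-328.3109
(1,1): Delta=1.0000 Bond=-328.3109
(2,0): Delta=1.0000 Bond=-331.5941
(2,1): Delta=1.0000 Bond=-331.5941
(2,2): Delta=1.0000 Bond=-331.5941
V0=-195.0603

No-arbitrage ⇒ martingale measure with p* = (R−d)/(u−d) = 0.4750.
Payoff layer (t=3): V(3,0)=-302.4039, V(3,1)=-261.1263, V(3,2)=-167.4327, V(3,3)=45.2369
Node (2,0) S=51.5970: V=(p*·-261.1263+(1−p*)·-302.4039)/1.01=-279.9971; Δ=(-261.1263−-302.4039)/(73.7837−32.5061)=1.0000; B=V−Δ·S=-331.5941
Node (2,1) S=117.1170: V=(p*·-167.4327+(1−p*)·-261.1263)/1.01=-214.4771; Δ=(-167.4327−-261.1263)/(167.4773−73.7837)=1.0000; B=V−Δ·S=-331.5941
Node (2,2) S=265.8370: V=(p*·45.2369+(1−p*)·-167.4327)/1.01=-65.7571; Δ=(45.2369−-167.4327)/(380.1469−167.4773)=1.0000; B=V−Δ·S=-331.5941
Node (1,0) S=81.9000: V=(p*·-214.4771+(1−p*)·-279.9971)/1.01=-246.4109; Δ=(-214.4771−-279.9971)/(117.1170−51.5970)=1.0000; B=V−Δ·S=-328.3109
Node (1,1) S=185.9000: V=(p*·-65.7571+(1−p*)·-214.4771)/1.01=-142.4109; Δ=(-65.7571−-214.4771)/(265.8370−117.1170)=1.0000; B=V−Δ·S=-328.3109
Node (0,0) S=130.0000: V=(p*·-142.4109+(1−p*)·-246.4109)/1.01=-195.0603; Δ=(-142.4109−-246.4109)/(185.9000−81.9000)=1.0000; B=V−Δ·S=-325.0603
The time-0 hedge costs -195.0603, which is the no-arbitrage price.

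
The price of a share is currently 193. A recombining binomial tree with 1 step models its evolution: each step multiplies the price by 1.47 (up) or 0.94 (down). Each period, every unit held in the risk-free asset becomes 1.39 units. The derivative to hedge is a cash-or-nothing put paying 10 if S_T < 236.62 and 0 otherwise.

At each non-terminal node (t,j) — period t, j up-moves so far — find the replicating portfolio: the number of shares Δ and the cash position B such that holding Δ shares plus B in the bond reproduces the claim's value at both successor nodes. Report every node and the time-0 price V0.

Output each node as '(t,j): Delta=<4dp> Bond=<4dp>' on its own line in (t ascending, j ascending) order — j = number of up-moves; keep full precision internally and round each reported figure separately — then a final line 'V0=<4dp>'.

(0,0): Delta=-0.0978 Bond=19.9538
V0=1.0859

No-arbitrage ⇒ martingale measure with p* = (R−d)/(u−d) = 0.8491.
Terminal values V(1,·): V(1,0)=10.0000, V(1,1)=0.0000
(0,0): S=193.0000. Δ = (V_up−V_dn)/(S_up−S_dn) = (0.0000−10.0000)/(283.7100−181.4200) = -0.0978. V = [p*·0.0000 + (1−p*)·10.0000]/1.39 = 1.0859. B = V − Δ·S = 19.9538.
Root portfolio cost Δ·193+B reproduces V0=1.0859.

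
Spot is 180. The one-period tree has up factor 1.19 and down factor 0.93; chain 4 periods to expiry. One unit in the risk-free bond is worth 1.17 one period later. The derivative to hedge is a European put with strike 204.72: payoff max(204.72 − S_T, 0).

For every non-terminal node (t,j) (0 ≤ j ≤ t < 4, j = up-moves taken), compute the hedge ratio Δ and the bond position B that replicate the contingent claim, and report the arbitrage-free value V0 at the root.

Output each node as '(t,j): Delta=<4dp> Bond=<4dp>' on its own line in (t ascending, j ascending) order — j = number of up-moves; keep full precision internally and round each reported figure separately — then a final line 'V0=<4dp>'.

(0,0): Delta=-0.0073 Bond=1.3475
(1,0): Delta=-0.0810 Bond=13.9160
(1,1): Delta=-0.0025 Bond=0.5483
(2,0): Delta=-0.6932 Bond=111.5829
(2,1): Delta=-0.0412 Bond=8.3399
(2,2): Delta=0.0000 Bond=0.0000
(3,0): Delta=-1.0000 Bond=174.9744
(3,1): Delta=-0.6732 Bond=126.8501
(3,2): Delta=0.0000 Bond=0.0000
(3,3): Delta=0.0000 Bond=0.0000
V0=0.0304

No-arbitrage ⇒ martingale measure with p* = (R−d)/(u−d) = 0.9231.
Payoff layer (t=4): V(4,0)=70.0706, V(4,1)=32.4267, V(4,2)=0.0000, V(4,3)=0.0000, V(4,4)=0.0000
(3,0): S=144.7843. Δ = (V_up−V_dn)/(S_up−S_dn) = (32.4267−70.0706)/(172.2933−134.6494) = -1.0000. V = [p*·32.4267 + (1−p*)·70.0706]/1.17 = 30.1901. B = V − Δ·S = 174.9744.
(3,1): S=185.2616. Δ = (V_up−V_dn)/(S_up−S_dn) = (0.0000−32.4267)/(220.4613−172.2933) = -0.6732. V = [p*·0.0000 + (1−p*)·32.4267]/1.17 = 2.1319. B = V − Δ·S = 126.8501.
(3,2): S=237.0551. Δ = (V_up−V_dn)/(S_up−S_dn) = (0.0000−0.0000)/(282.0956−220.4613) = 0.0000. V = [p*·0.0000 + (1−p*)·0.0000]/1.17 = 0.0000. B = V − Δ·S = 0.0000.
(3,3): S=303.3286. Δ = (V_up−V_dn)/(S_up−S_dn) = (0.0000−0.0000)/(360.9611−282.0956) = 0.0000. V = [p*·0.0000 + (1−p*)·0.0000]/1.17 = 0.0000. B = V − Δ·S = 0.0000.
(2,0): S=155.6820. Δ = (V_up−V_dn)/(S_up−S_dn) = (2.1319−30.1901)/(185.2616−144.7843) = -0.6932. V = [p*·2.1319 + (1−p*)·30.1901]/1.17 = 3.6669. B = V − Δ·S = 111.5829.
(2,1): S=199.2060. Δ = (V_up−V_dn)/(S_up−S_dn) = (0.0000−2.1319)/(237.0551−185.2616) = -0.0412. V = [p*·0.0000 + (1−p*)·2.1319]/1.17 = 0.1402. B = V − Δ·S = 8.3399.
(2,2): S=254.8980. Δ = (V_up−V_dn)/(S_up−S_dn) = (0.0000−0.0000)/(303.3286−237.0551) = 0.0000. V = [p*·0.0000 + (1−p*)·0.0000]/1.17 = 0.0000. B = V − Δ·S = 0.0000.
(1,0): S=167.4000. Δ = (V_up−V_dn)/(S_up−S_dn) = (0.1402−3.6669)/(199.2060−155.6820) = -0.0810. V = [p*·0.1402 + (1−p*)·3.6669]/1.17 = 0.3517. B = V − Δ·S = 13.9160.
(1,1): S=214.2000. Δ = (V_up−V_dn)/(S_up−S_dn) = (0.0000−0.1402)/(254.8980−199.2060) = -0.0025. V = [p*·0.0000 + (1−p*)·0.1402]/1.17 = 0.0092. B = V − Δ·S = 0.5483.
(0,0): S=180.0000. Δ = (V_up−V_dn)/(S_up−S_dn) = (0.0092−0.3517)/(214.2000−167.4000) = -0.0073. V = [p*·0.0092 + (1−p*)·0.3517]/1.17 = 0.0304. B = V − Δ·S = 1.3475.
The time-0 hedge costs 0.0304, which is the no-arbitrage price.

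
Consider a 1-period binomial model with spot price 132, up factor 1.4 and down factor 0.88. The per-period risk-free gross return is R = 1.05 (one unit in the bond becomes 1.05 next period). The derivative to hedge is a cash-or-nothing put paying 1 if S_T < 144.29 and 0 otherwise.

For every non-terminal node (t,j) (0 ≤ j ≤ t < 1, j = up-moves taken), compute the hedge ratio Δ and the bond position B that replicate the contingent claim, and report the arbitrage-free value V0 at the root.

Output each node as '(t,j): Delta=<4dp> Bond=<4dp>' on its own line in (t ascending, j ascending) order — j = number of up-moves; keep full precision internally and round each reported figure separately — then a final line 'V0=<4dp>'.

(0,0): Delta=-0.0146 Bond=2.5641
V0=0.6410

No-arbitrage ⇒ martingale measure with p* = (R−d)/(u−d) = 0.3269.
Payoff layer (t=1): V(1,0)=1.0000, V(1,1)=0.0000
(0,0): S=132.0000. Δ = (V_up−V_dn)/(S_up−S_dn) = (0.0000−1.0000)/(184.8000−116.1600) = -0.0146. V = [p*·0.0000 + (1−p*)·1.0000]/1.05 = 0.6410. B = V − Δ·S = 2.5641.
Check: Δ(0,0)·S0 + B(0,0) = 0.6410 = V0.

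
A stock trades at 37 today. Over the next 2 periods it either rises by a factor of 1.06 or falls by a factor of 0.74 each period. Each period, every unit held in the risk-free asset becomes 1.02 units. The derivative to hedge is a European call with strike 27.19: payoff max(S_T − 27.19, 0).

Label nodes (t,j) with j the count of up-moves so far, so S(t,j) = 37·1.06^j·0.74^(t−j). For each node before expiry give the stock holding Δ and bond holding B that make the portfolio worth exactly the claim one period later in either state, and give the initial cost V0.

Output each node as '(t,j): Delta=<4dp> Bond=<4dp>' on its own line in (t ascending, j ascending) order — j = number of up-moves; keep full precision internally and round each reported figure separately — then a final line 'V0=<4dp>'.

Risk-neutral probability p* = (R−d)/(u−d) = (1.02−0.74)/(1.06−0.74) = 0.8750.
Payoff layer (t=2): V(2,0)=0.0000, V(2,1)=1.8328, V(2,2)=14.3832
Node (1,0) S=27.3800: V=(p*·1.8328+(1−p*)·0.0000)/1.02=1.5723; Δ=(1.8328−0.0000)/(29.0228−20.2612)=0.2092; B=V−Δ·S=-4.1552
Node (1,1) S=39.2200: V=(p*·14.3832+(1−p*)·1.8328)/1.02=12.5631; Δ=(14.3832−1.8328)/(41.5732−29.0228)=1.0000; B=V−Δ·S=-26.6569
Node (0,0) S=37.0000: V=(p*·12.5631+(1−p*)·1.5723)/1.02=10.9699; Δ=(12.5631−1.5723)/(39.2200−27.3800)=0.9283; B=V−Δ·S=-23.3766
Self-financing check: at every node Δ·S+B equals the discounted successor values.

(0,0): Delta=0.9283 Bond=-23.3766
(1,0): Delta=0.2092 Bond=-4.1552
(1,1): Delta=1.0000 Bond=-26.6569
V0=10.9699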